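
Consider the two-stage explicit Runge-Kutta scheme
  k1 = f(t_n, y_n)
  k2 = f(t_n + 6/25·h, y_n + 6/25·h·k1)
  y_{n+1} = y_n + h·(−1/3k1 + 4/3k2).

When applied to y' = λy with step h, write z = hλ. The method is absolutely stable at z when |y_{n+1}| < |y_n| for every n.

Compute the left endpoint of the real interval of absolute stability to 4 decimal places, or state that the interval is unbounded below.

On y'=λy, z=hλ:
  k1=λy_n ⇒ h·k1=z·y_n;  k2=λ(1+6/25z)y_n ⇒ h·k2=z(1+6/25z)y_n
  y_{n+1}/y_n = 1 − 1/3z + 4/3z(1+6/25z) = 1 + z + 8/25z²
  Hence R(z) = 1 + z + 8/25z².

Boundary: |R(x)|=1, x<0.
x=-0.71: |R|=0.4513
R=1: x+8/25x²=0 ⇒ x=−25/8=-3.1250; min R=1−1/(4·8/25)=0.2188>−1
Confirm numerically:
  x=-3.038: |R|=0.91542 <1
  x=-2.770: |R|=0.68533 <1
  x=-2.329: |R|=0.40676 <1
  x=-3.700: |R|=1.68080 >1
  x=-3.315: |R|=1.20155 >1
So |R|<1 on (-3.1250, 0).

left endpoint -3.1250.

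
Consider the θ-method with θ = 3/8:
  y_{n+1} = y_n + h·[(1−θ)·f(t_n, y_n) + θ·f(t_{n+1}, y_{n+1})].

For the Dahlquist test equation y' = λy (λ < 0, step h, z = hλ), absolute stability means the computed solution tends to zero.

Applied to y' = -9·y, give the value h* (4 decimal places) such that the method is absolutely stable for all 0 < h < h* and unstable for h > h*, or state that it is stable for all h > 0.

With y'=λy (z=hλ):
  y_{n+1} = y_n + z·[5/8·y_n + 3/8·y_{n+1}] ⇒ (1 − 3/8z)y_{n+1} = (1 + 5/8z)y_n
  so R(z) = (1 + 5/8z)/(1 − 3/8z).

Solve |R(x)|<1 on ℝ⁻.
x=-1.1: |R|=0.2212
R=−1: 1+5/8x = −1+3/8x ⇒ -1/4x=2 ⇒ x=2/(-1/4)=-8.0000
Confirm numerically:
  x=-5.799: |R|=0.82667 <1
  x=-5.033: |R|=0.74311 <1
  x=-3.335: |R|=0.48181 <1
  x=-8.546: |R|=1.03246 >1
  x=-8.445: |R|=1.02670 >1
  x=-8.287: |R|=1.01747 >1
So |R|<1 on (-8.0000, 0).

(-8.0000,0); λ=-9 ⇒ h* = (8)/9 = 0.8889.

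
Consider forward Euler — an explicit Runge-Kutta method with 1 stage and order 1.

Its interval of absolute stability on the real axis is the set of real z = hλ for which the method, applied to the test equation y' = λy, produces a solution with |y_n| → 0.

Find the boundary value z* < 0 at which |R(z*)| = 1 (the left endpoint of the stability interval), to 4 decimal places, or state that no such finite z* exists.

Set f=λy, z=hλ:
  order 1, 1-stage ⇒ R(z)=1+z
  (e.g. R(-0.91)=0.09000, |R|=0.09000)

Need |R(x)|<1, x<0.
x=-0.91: |R|=0.0900
|R(-1.7)|=0.7000 |R(-1.62)|=0.6200 |R(-1.34)|=0.3400
Bisect:
  x_lo=-2.4453 |R|=1.4453  x_hi=-0.0702 |R|=0.9298
  mid=-1.25771 |R|=0.25771 →hi
  mid=-1.85149 |R|=0.85149 →hi
  mid=-2.14837 |R|=1.14837 →lo
  mid=-1.99993 |R|=0.99993 →hi
  mid=-2.07415 |R|=1.07415 →lo
  mid=-2.03704 |R|=1.03704 →lo
  mid=-2.01849 |R|=1.01849 →lo
  ...
  [-2.00007,-1.99993] ⇒ x*=-2.0000
Interval (-2.0000, 0).

left endpoint -2.0000.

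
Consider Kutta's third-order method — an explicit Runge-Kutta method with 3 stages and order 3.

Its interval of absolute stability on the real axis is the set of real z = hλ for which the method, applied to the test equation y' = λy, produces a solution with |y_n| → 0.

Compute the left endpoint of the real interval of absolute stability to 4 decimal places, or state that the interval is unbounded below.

Set f=λy, z=hλ:
  order 3, 3-stage ⇒ R(z)=1+z+z^2/2+z^3/6
  (e.g. R(-1.72)=-0.08887, |R|=0.08887)

Boundary: |R(x)|=1, x<0.
x=-1.72: |R|=0.0889
|R(-1.94)|=0.2751 |R(-1.39)|=0.1284 |R(-1.27)|=0.1951
Bisect:
  x_lo=-3.0185 |R|=2.0467  x_hi=-0.1224 |R|=0.8848
  mid=-1.57046 |R|=0.01716 →hi
  mid=-2.29450 |R|=0.67546 →hi
  mid=-2.65652 |R|=1.25253 →lo
  mid=-2.47551 |R|=0.93982 →hi
  mid=-2.56602 |R|=1.08976 →lo
  mid=-2.52076 |R|=1.01323 →lo
  mid=-2.49814 |R|=0.97614 →hi
  mid=-2.50945 |R|=0.99459 →hi
  ...
  [-2.51281,-2.51263] ⇒ x*=-2.5127
So |R|<1 on (-2.5127, 0).

left endpoint -2.5127.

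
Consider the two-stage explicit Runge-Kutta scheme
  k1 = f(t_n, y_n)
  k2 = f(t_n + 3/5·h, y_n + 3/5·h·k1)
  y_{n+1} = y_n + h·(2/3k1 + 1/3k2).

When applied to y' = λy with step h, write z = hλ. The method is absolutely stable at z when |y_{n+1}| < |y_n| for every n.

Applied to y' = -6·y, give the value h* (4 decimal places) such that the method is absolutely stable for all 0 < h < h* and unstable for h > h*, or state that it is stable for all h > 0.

(-5.0000,0); λ=-6 ⇒ h* = (5)/6 = 0.8333.

On y'=λy, z=hλ:
  k1=λy_n ⇒ h·k1=z·y_n;  k2=λ(1+3/5z)y_n ⇒ h·k2=z(1+3/5z)y_n
  y_{n+1}/y_n = 1 + 2/3z + 1/3z(1+3/5z) = 1 + z + 1/5z²
  R(z) = 1 + z + 1/5z².

Find x<0 with |R(x)|<1.
x=-1.23: |R|=0.0726
R=1: x+1/5x²=0 ⇒ x=−5=-5.0000; min R=1−1/(4·1/5)=-0.2500>−1
Confirm numerically:
  x=-4.978: |R|=0.97810 <1
  x=-4.934: |R|=0.93487 <1
  x=-4.899: |R|=0.90104 <1
  x=-4.779: |R|=0.78877 <1
  x=-5.533: |R|=1.58982 >1
  x=-5.038: |R|=1.03829 >1
Interval (-5.0000, 0).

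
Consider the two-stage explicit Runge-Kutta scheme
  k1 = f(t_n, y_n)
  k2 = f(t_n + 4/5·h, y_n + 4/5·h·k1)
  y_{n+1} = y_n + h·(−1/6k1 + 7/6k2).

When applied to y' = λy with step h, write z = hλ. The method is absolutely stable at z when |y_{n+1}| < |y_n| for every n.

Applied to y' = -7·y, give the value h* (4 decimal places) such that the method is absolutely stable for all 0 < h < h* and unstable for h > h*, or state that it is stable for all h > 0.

(-1.0714,0); λ=-7 ⇒ h* = (15/14)/7 = 0.1531.

With y'=λy (z=hλ):
  k1=λy_n ⇒ h·k1=z·y_n;  k2=λ(1+4/5z)y_n ⇒ h·k2=z(1+4/5z)y_n
  y_{n+1}/y_n = 1 − 1/6z + 7/6z(1+4/5z) = 1 + z + 14/15z²
  R(z) = 1 + z + 14/15z².

Boundary: |R(x)|=1, x<0.
x=-1.39: |R|=1.4133
R=1: x+14/15x²=0 ⇒ x=−15/14=-1.0714; min R=1−1/(4·14/15)=0.7321>−1
Confirm numerically:
  x=-0.898: |R|=0.85464 <1
  x=-0.853: |R|=0.82610 <1
  x=-0.727: |R|=0.76629 <1
  x=-0.677: |R|=0.75077 <1
  x=-1.280: |R|=1.24917 >1
  x=-1.271: |R|=1.23674 >1
  x=-1.149: |R|=1.08319 >1
Interval (-1.0714, 0).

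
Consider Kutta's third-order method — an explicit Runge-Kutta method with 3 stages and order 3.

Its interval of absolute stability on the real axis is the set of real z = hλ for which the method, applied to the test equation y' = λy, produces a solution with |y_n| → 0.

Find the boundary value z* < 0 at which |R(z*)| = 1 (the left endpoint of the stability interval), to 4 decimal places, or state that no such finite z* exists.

Test eqn y'=λy, z=hλ:
  order 3, 3-stage ⇒ R(z)=1+z+z^2/2+z^3/6
  (e.g. R(-0.95)=0.35835, |R|=0.35835)

Solve |R(x)|<1 on ℝ⁻.
x=-0.95: |R|=0.3584
|R(-1.34)|=0.1568 |R(-1.18)|=0.2424 |R(-0.67)|=0.5043
Bisect:
  x_lo=-2.9262 |R|=1.8208  x_hi=-0.2151 |R|=0.8064
  mid=-1.57061 |R|=0.01706 →hi
  mid=-2.24838 |R|=0.61512 →hi
  mid=-2.58727 |R|=1.12680 →lo
  mid=-2.41783 |R|=0.85061 →hi
  mid=-2.50255 |R|=0.98331 →hi
  mid=-2.54491 |R|=1.05367 →lo
  mid=-2.52373 |R|=1.01815 →lo
  mid=-2.51314 |R|=1.00065 →lo
  mid=-2.50784 |R|=0.99196 →hi
  mid=-2.51049 |R|=0.99630 →hi
  ...
  [-2.51281,-2.51264] ⇒ x*=-2.5127
Stable set (-2.5127, 0).

z* = -2.5127.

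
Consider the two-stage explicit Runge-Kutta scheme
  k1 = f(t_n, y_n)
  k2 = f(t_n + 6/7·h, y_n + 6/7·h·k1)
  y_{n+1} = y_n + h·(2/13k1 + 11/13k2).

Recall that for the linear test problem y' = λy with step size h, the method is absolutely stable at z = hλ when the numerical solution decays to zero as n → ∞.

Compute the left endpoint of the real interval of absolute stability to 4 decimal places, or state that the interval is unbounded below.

Test eqn y'=λy, z=hλ:
  k1=λy_n ⇒ h·k1=z·y_n;  k2=λ(1+6/7z)y_n ⇒ h·k2=z(1+6/7z)y_n
  y_{n+1}/y_n = 1 + 2/13z + 11/13z(1+6/7z) = 1 + z + 66/91z²
  Hence R(z) = 1 + z + 66/91z².

Need |R(x)|<1, x<0.
x=-0.6: |R|=0.6611
R=1: x+66/91x²=0 ⇒ x=−91/66=-1.3788; min R=1−1/(4·66/91)=0.6553>−1
Confirm numerically:
  x=-1.206: |R|=0.84887 <1
  x=-1.142: |R|=0.80388 <1
  x=-1.141: |R|=0.80322 <1
  x=-1.063: |R|=0.75654 <1
  x=-1.740: |R|=1.45584 >1
  x=-1.553: |R|=1.19622 >1
  x=-1.487: |R|=1.11670 >1
So |R|<1 on (-1.3788, 0).

z* = -1.3788.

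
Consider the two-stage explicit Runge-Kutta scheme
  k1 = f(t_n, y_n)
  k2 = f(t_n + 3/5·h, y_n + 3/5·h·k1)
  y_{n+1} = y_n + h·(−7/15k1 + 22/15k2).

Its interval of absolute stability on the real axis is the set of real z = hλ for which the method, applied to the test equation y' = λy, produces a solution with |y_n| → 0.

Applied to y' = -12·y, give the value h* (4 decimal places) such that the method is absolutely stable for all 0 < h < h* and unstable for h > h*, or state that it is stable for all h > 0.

(-1.1364,0); λ=-12 ⇒ h* = (25/22)/12 = 0.0947.

Test eqn y'=λy, z=hλ:
  k1=λy_n ⇒ h·k1=z·y_n;  k2=λ(1+3/5z)y_n ⇒ h·k2=z(1+3/5z)y_n
  y_{n+1}/y_n = 1 − 7/15z + 22/15z(1+3/5z) = 1 + z + 22/25z²
  so R(z) = 1 + z + 22/25z².

Solve |R(x)|<1 on ℝ⁻.
x=-0.4: |R|=0.7408
R=1: x+22/25x²=0 ⇒ x=−25/22=-1.1364; min R=1−1/(4·22/25)=0.7159>−1
Confirm numerically:
  x=-0.861: |R|=0.79136 <1
  x=-0.722: |R|=0.73673 <1
  x=-0.645: |R|=0.72110 <1
  x=-0.558: |R|=0.71600 <1
  x=-1.558: |R|=1.57808 >1
  x=-1.475: |R|=1.43955 >1
So |R|<1 on (-1.1364, 0).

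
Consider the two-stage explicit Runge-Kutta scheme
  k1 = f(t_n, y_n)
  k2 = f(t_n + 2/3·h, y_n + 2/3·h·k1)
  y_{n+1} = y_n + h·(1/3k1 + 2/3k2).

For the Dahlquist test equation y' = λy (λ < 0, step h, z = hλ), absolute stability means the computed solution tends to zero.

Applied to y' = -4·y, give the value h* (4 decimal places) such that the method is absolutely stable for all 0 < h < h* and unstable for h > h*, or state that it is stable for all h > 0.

(-2.2500,0); λ=-4 ⇒ h* = (9/4)/4 = 0.5625.

On y'=λy, z=hλ:
  k1=λy_n ⇒ h·k1=z·y_n;  k2=λ(1+2/3z)y_n ⇒ h·k2=z(1+2/3z)y_n
  y_{n+1}/y_n = 1 + 1/3z + 2/3z(1+2/3z) = 1 + z + 4/9z²
  so R(z) = 1 + z + 4/9z².

Solve |R(x)|<1 on ℝ⁻.
x=-1.7: |R|=0.5844
R=1: x+4/9x²=0 ⇒ x=−9/4=-2.2500; min R=1−1/(4·4/9)=0.4375>−1
Confirm numerically:
  x=-1.733: |R|=0.60180 <1
  x=-1.693: |R|=0.58089 <1
  x=-1.291: |R|=0.44975 <1
  x=-2.523: |R|=1.30612 >1
  x=-2.288: |R|=1.03864 >1
  x=-2.274: |R|=1.02426 >1
Stable set (-2.2500, 0).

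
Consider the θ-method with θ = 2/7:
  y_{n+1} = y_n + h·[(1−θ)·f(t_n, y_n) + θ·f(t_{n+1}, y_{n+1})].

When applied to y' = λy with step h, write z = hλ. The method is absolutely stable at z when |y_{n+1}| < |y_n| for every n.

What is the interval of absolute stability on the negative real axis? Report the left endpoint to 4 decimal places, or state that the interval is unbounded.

With y'=λy (z=hλ):
  y_{n+1} = y_n + z·[5/7·y_n + 2/7·y_{n+1}] ⇒ (1 − 2/7z)y_{n+1} = (1 + 5/7z)y_n
  so R(z) = (1 + 5/7z)/(1 − 2/7z).

Solve |R(x)|<1 on ℝ⁻.
x=-1.02: |R|=0.2102
R=−1: 1+5/7x = −1+2/7x ⇒ -3/7x=2 ⇒ x=2/(-3/7)=-4.6667
Confirm numerically:
  x=-3.472: |R|=0.74297 <1
  x=-2.616: |R|=0.49706 <1
  x=-2.043: |R|=0.29001 <1
  x=-5.159: |R|=1.08529 >1
  x=-5.046: |R|=1.06658 >1
  x=-4.967: |R|=1.05321 >1
So |R|<1 on (-4.6667, 0).

z∈(-4.6667,0).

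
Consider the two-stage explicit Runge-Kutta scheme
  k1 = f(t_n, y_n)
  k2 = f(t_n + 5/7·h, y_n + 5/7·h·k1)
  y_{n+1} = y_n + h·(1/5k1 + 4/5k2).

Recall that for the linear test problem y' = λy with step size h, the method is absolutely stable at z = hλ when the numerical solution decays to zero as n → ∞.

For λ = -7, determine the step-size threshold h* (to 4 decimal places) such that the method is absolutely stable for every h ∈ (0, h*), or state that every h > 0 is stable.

(-1.7500,0); λ=-7 ⇒ h* = (7/4)/7 = 0.2500.

Test eqn y'=λy, z=hλ:
  k1=λy_n ⇒ h·k1=z·y_n;  k2=λ(1+5/7z)y_n ⇒ h·k2=z(1+5/7z)y_n
  y_{n+1}/y_n = 1 + 1/5z + 4/5z(1+5/7z) = 1 + z + 4/7z²
  Hence R(z) = 1 + z + 4/7z².

Boundary: |R(x)|=1, x<0.
x=-1.44: |R|=0.7449
R=1: x+4/7x²=0 ⇒ x=−7/4=-1.7500; min R=1−1/(4·4/7)=0.5625>−1
Confirm numerically:
  x=-1.121: |R|=0.59708 <1
  x=-1.032: |R|=0.57659 <1
  x=-0.842: |R|=0.56312 <1
  x=-2.043: |R|=1.34206 >1
  x=-1.930: |R|=1.19851 >1
Stable set (-1.7500, 0).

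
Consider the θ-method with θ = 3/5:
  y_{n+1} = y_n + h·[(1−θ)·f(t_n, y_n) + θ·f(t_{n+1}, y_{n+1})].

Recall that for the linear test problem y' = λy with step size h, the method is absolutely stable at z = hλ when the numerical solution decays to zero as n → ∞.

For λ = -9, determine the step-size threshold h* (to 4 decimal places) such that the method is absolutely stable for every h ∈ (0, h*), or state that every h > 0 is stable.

Set f=λy, z=hλ:
  y_{n+1} = y_n + z·[2/5·y_n + 3/5·y_{n+1}] ⇒ (1 − 3/5z)y_{n+1} = (1 + 2/5z)y_n
  ⇒ R(z) = (1 + 2/5z)/(1 − 3/5z).

Find x<0 with |R(x)|<1.
x=-0.43: |R|=0.6582
x=-2: |R|=0.0909
x=-10: |R|=0.4286
x=-100: |R|=0.6393
θ=3/5≥1/2 ⇒ |1+2/5x|<|1−3/5x| ∀x<0 ⇒ unbounded interval.

(−∞, 0) — no finite endpoint. Any h>0 works for λ=-9.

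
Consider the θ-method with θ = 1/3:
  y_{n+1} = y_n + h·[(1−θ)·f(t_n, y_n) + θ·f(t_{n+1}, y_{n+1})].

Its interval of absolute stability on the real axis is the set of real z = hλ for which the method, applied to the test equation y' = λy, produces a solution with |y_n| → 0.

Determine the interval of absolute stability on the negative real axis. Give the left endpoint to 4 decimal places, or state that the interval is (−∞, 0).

With y'=λy (z=hλ):
  y_{n+1} = y_n + z·[2/3·y_n + 1/3·y_{n+1}] ⇒ (1 − 1/3z)y_{n+1} = (1 + 2/3z)y_n
  Hence R(z) = (1 + 2/3z)/(1 − 1/3z).

Need |R(x)|<1, x<0.
x=-0.85: |R|=0.3377
R=−1: 1+2/3x = −1+1/3x ⇒ -1/3x=2 ⇒ x=2/(-1/3)=-6.0000
Confirm numerically:
  x=-5.625: |R|=0.95652 <1
  x=-5.215: |R|=0.90444 <1
  x=-5.161: |R|=0.89719 <1
  x=-6.473: |R|=1.04993 >1
  x=-6.428: |R|=1.04540 >1
  x=-6.172: |R|=1.01875 >1
So |R|<1 on (-6.0000, 0).

z∈(-6.0000,0).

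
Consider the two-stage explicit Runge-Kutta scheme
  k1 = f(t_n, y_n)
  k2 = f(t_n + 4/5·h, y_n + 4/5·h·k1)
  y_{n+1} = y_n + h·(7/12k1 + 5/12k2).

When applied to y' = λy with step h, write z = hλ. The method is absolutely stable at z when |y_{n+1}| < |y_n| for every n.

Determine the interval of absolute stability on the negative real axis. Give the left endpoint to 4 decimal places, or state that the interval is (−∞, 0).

Set f=λy, z=hλ:
  k1=λy_n ⇒ h·k1=z·y_n;  k2=λ(1+4/5z)y_n ⇒ h·k2=z(1+4/5z)y_n
  y_{n+1}/y_n = 1 + 7/12z + 5/12z(1+4/5z) = 1 + z + 1/3z²
  so R(z) = 1 + z + 1/3z².

Need |R(x)|<1, x<0.
x=-0.96: |R|=0.3472
R=1: x+1/3x²=0 ⇒ x=−3=-3.0000; min R=1−1/(4·1/3)=0.2500>−1
Confirm numerically:
  x=-1.798: |R|=0.27960 <1
  x=-1.700: |R|=0.26333 <1
  x=-1.532: |R|=0.25034 <1
  x=-3.538: |R|=1.63448 >1
  x=-3.162: |R|=1.17075 >1
Interval (-3.0000, 0).

z∈(-3.0000,0).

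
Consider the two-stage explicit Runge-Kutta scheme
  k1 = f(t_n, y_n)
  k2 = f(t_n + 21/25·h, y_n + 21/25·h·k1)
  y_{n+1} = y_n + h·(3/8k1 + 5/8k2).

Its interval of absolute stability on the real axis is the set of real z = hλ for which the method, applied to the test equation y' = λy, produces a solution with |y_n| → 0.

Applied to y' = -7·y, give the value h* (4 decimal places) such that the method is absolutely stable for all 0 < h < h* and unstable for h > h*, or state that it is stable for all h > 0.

Set f=λy, z=hλ:
  k1=λy_n ⇒ h·k1=z·y_n;  k2=λ(1+21/25z)y_n ⇒ h·k2=z(1+21/25z)y_n
  y_{n+1}/y_n = 1 + 3/8z + 5/8z(1+21/25z) = 1 + z + 21/40z²
  R(z) = 1 + z + 21/40z².

Solve |R(x)|<1 on ℝ⁻.
x=-0.41: |R|=0.6783
R=1: x+21/40x²=0 ⇒ x=−40/21=-1.9048; min R=1−1/(4·21/40)=0.5238>−1
Confirm numerically:
  x=-1.104: |R|=0.53588 <1
  x=-1.082: |R|=0.53263 <1
  x=-0.961: |R|=0.52385 <1
  x=-2.270: |R|=1.43527 >1
  x=-2.207: |R|=1.35020 >1
So |R|<1 on (-1.9048, 0).

(-1.9048,0); λ=-7 ⇒ h* = (40/21)/7 = 0.2721.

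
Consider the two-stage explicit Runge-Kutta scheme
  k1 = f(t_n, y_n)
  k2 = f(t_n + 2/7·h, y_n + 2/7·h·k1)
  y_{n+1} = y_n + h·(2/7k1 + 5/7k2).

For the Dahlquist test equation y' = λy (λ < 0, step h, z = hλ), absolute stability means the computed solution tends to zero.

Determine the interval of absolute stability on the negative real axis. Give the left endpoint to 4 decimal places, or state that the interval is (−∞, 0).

z∈(-4.9000,0).

On y'=λy, z=hλ:
  k1=λy_n ⇒ h·k1=z·y_n;  k2=λ(1+2/7z)y_n ⇒ h·k2=z(1+2/7z)y_n
  y_{n+1}/y_n = 1 + 2/7z + 5/7z(1+2/7z) = 1 + z + 10/49z²
  so R(z) = 1 + z + 10/49z².

Solve |R(x)|<1 on ℝ⁻.
x=-1.62: |R|=0.0844
R=1: x+10/49x²=0 ⇒ x=−49/10=-4.9000; min R=1−1/(4·10/49)=-0.2250>−1
Confirm numerically:
  x=-4.515: |R|=0.64525 <1
  x=-4.406: |R|=0.55580 <1
  x=-3.336: |R|=0.06480 <1
  x=-3.316: |R|=0.07195 <1
  x=-5.091: |R|=1.19845 >1
  x=-4.931: |R|=1.03120 >1
So |R|<1 on (-4.9000, 0).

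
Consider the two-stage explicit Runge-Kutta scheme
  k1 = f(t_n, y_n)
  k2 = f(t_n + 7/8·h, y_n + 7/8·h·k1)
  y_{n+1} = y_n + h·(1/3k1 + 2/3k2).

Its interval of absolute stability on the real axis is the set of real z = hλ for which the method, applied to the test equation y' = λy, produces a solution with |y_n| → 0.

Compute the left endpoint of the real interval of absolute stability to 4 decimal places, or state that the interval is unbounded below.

Set f=λy, z=hλ:
  k1=λy_n ⇒ h·k1=z·y_n;  k2=λ(1+7/8z)y_n ⇒ h·k2=z(1+7/8z)y_n
  y_{n+1}/y_n = 1 + 1/3z + 2/3z(1+7/8z) = 1 + z + 7/12z²
  so R(z) = 1 + z + 7/12z².

Boundary: |R(x)|=1, x<0.
x=-0.56: |R|=0.6229
R=1: x+7/12x²=0 ⇒ x=−12/7=-1.7143; min R=1−1/(4·7/12)=0.5714>−1
Confirm numerically:
  x=-1.638: |R|=0.92711 <1
  x=-1.356: |R|=0.71660 <1
  x=-1.115: |R|=0.61021 <1
  x=-0.811: |R|=0.57267 <1
  x=-2.090: |R|=1.45806 >1
  x=-1.902: |R|=1.20827 >1
Stable set (-1.7143, 0).

z* = -1.7143.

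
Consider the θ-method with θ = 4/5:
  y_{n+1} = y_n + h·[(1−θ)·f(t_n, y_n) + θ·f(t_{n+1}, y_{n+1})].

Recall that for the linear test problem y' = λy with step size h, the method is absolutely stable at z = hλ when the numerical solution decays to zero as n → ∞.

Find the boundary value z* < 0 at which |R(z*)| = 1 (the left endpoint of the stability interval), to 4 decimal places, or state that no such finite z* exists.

(−∞, 0) — no finite endpoint.

On y'=λy, z=hλ:
  y_{n+1} = y_n + z·[1/5·y_n + 4/5·y_{n+1}] ⇒ (1 − 4/5z)y_{n+1} = (1 + 1/5z)y_n
  ⇒ R(z) = (1 + 1/5z)/(1 − 4/5z).

Boundary: |R(x)|=1, x<0.
x=-1.63: |R|=0.2925
x=-2: |R|=0.2308
x=-10: |R|=0.1111
x=-100: |R|=0.2346
θ=4/5≥1/2 ⇒ |1+1/5x|<|1−4/5x| ∀x<0 ⇒ stable on all of ℝ⁻.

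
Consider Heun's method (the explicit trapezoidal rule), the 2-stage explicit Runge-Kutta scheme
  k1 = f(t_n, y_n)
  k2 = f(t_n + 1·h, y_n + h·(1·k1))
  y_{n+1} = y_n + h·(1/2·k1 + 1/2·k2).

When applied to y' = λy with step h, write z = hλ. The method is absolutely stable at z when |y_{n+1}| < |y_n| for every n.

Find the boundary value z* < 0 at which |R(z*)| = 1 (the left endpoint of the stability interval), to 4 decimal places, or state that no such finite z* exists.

left endpoint -2.0000.

Set f=λy, z=hλ:
  order 2, 2-stage ⇒ R(z)=1+z+z^2/2
  (e.g. R(-0.87)=0.50845, |R|=0.50845)

Need |R(x)|<1, x<0.
x=-0.87: |R|=0.5085
|R(-1.44)|=0.5968 |R(-1.02)|=0.5002 |R(-0.77)|=0.5264
Bisect:
  x_lo=-2.7463 |R|=2.0247  x_hi=-0.1363 |R|=0.8730
  mid=-1.44129 |R|=0.59737 →hi
  mid=-2.09377 |R|=1.09817 →lo
  mid=-1.76753 |R|=0.79455 →hi
  mid=-1.93065 |R|=0.93305 →hi
  mid=-2.01221 |R|=1.01228 →lo
  mid=-1.97143 |R|=0.97184 →hi
  mid=-1.99182 |R|=0.99185 →hi
  mid=-2.00201 |R|=1.00202 →lo
  mid=-1.99692 |R|=0.99692 →hi
  ...
  [-2.00010,-1.99994] ⇒ x*=-2.0000
Interval (-2.0000, 0).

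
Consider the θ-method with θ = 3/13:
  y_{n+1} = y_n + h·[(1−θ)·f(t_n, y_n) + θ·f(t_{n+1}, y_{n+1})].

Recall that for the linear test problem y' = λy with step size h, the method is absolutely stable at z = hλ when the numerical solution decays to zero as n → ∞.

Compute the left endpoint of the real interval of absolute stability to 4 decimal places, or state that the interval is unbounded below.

z* = -3.7143.

On y'=λy, z=hλ:
  y_{n+1} = y_n + z·[10/13·y_n + 3/13·y_{n+1}] ⇒ (1 − 3/13z)y_{n+1} = (1 + 10/13z)y_n
  R(z) = (1 + 10/13z)/(1 − 3/13z).

Find x<0 with |R(x)|<1.
x=-0.43: |R|=0.6088
R=−1: 1+10/13x = −1+3/13x ⇒ -7/13x=2 ⇒ x=2/(-7/13)=-3.7143
Confirm numerically:
  x=-3.374: |R|=0.89698 <1
  x=-2.003: |R|=0.36982 <1
  x=-1.780: |R|=0.26172 <1
  x=-4.300: |R|=1.15830 >1
  x=-3.879: |R|=1.04680 >1
  x=-3.793: |R|=1.02260 >1
Stable set (-3.7143, 0).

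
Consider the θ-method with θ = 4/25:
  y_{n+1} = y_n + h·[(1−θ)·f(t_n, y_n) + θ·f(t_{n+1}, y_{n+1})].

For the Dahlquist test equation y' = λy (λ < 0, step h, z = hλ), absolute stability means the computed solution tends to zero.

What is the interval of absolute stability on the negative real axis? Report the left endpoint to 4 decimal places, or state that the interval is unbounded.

(-2.9412, 0).

Set f=λy, z=hλ:
  y_{n+1} = y_n + z·[21/25·y_n + 4/25·y_{n+1}] ⇒ (1 − 4/25z)y_{n+1} = (1 + 21/25z)y_n
  Hence R(z) = (1 + 21/25z)/(1 − 4/25z).

Find x<0 with |R(x)|<1.
x=-0.5: |R|=0.5370
R=−1: 1+21/25x = −1+4/25x ⇒ -17/25x=2 ⇒ x=2/(-17/25)=-2.9412
Confirm numerically:
  x=-2.468: |R|=0.76933 <1
  x=-2.101: |R|=0.57242 <1
  x=-1.191: |R|=0.00037 <1
  x=-3.169: |R|=1.10280 >1
  x=-2.993: |R|=1.02383 >1
Stable set (-2.9412, 0).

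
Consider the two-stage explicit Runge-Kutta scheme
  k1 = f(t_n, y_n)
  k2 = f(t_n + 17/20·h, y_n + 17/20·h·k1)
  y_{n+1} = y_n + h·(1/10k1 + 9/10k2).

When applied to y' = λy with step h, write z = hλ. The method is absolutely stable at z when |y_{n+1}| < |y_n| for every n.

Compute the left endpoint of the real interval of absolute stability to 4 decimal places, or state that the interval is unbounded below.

left endpoint -1.3072.

Test eqn y'=λy, z=hλ:
  k1=λy_n ⇒ h·k1=z·y_n;  k2=λ(1+17/20z)y_n ⇒ h·k2=z(1+17/20z)y_n
  y_{n+1}/y_n = 1 + 1/10z + 9/10z(1+17/20z) = 1 + z + 153/200z²
  ⇒ R(z) = 1 + z + 153/200z².

Find x<0 with |R(x)|<1.
x=-1.37: |R|=1.0658
R=1: x+153/200x²=0 ⇒ x=−200/153=-1.3072; min R=1−1/(4·153/200)=0.6732>−1
Confirm numerically:
  x=-1.253: |R|=0.94806 <1
  x=-1.009: |R|=0.76983 <1
  x=-1.002: |R|=0.76606 <1
  x=-0.732: |R|=0.67791 <1
  x=-1.650: |R|=1.43271 >1
  x=-1.336: |R|=1.02945 >1
So |R|<1 on (-1.3072, 0).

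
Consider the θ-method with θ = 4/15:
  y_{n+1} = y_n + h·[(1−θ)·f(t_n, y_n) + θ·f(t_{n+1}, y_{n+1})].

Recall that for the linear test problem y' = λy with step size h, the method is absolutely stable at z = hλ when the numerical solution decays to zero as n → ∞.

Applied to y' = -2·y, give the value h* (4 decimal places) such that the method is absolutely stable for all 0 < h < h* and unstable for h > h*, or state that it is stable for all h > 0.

(-4.2857,0); λ=-2 ⇒ h* = (30/7)/2 = 2.1429.

With y'=λy (z=hλ):
  y_{n+1} = y_n + z·[11/15·y_n + 4/15·y_{n+1}] ⇒ (1 − 4/15z)y_{n+1} = (1 + 11/15z)y_n
  Hence R(z) = (1 + 11/15z)/(1 − 4/15z).

Boundary: |R(x)|=1, x<0.
x=-0.73: |R|=0.3890
R=−1: 1+11/15x = −1+4/15x ⇒ -7/15x=2 ⇒ x=2/(-7/15)=-4.2857
Confirm numerically:
  x=-4.237: |R|=0.98933 <1
  x=-3.993: |R|=0.93384 <1
  x=-3.493: |R|=0.80847 <1
  x=-2.898: |R|=0.63470 <1
  x=-4.608: |R|=1.06748 >1
  x=-4.399: |R|=1.02433 >1
  x=-4.390: |R|=1.02242 >1
Stable set (-4.2857, 0).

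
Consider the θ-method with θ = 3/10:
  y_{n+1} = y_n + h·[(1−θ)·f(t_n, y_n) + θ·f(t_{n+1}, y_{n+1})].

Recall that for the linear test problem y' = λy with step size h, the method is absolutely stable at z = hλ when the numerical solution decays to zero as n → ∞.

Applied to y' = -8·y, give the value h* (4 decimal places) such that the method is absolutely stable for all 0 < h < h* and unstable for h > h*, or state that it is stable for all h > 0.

On y'=λy, z=hλ:
  y_{n+1} = y_n + z·[7/10·y_n + 3/10·y_{n+1}] ⇒ (1 − 3/10z)y_{n+1} = (1 + 7/10z)y_n
  so R(z) = (1 + 7/10z)/(1 − 3/10z).

Solve |R(x)|<1 on ℝ⁻.
x=-1.8: |R|=0.1688
R=−1: 1+7/10x = −1+3/10x ⇒ -2/5x=2 ⇒ x=2/(-2/5)=-5.0000
Confirm numerically:
  x=-4.646: |R|=0.94085 <1
  x=-3.118: |R|=0.61104 <1
  x=-2.538: |R|=0.44090 <1
  x=-5.594: |R|=1.08872 >1
  x=-5.555: |R|=1.08326 >1
Stable set (-5.0000, 0).

(-5.0000,0); λ=-8 ⇒ h* = (5)/8 = 0.6250.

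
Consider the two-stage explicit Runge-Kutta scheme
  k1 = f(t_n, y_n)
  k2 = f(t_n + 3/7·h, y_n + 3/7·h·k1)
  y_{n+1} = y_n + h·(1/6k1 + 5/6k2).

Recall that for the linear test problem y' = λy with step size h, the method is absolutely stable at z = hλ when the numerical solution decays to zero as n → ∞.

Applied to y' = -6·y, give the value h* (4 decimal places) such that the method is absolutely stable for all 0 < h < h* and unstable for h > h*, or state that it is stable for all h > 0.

On y'=λy, z=hλ:
  k1=λy_n ⇒ h·k1=z·y_n;  k2=λ(1+3/7z)y_n ⇒ h·k2=z(1+3/7z)y_n
  y_{n+1}/y_n = 1 + 1/6z + 5/6z(1+3/7z) = 1 + z + 5/14z²
  ⇒ R(z) = 1 + z + 5/14z².

Solve |R(x)|<1 on ℝ⁻.
x=-0.54: |R|=0.5641
R=1: x+5/14x²=0 ⇒ x=−14/5=-2.8000; min R=1−1/(4·5/14)=0.3000>−1
Confirm numerically:
  x=-2.654: |R|=0.86161 <1
  x=-2.417: |R|=0.66939 <1
  x=-2.199: |R|=0.52800 <1
  x=-1.788: |R|=0.35377 <1
  x=-3.027: |R|=1.24540 >1
  x=-2.944: |R|=1.15141 >1
Interval (-2.8000, 0).

(-2.8000,0); λ=-6 ⇒ h* = (14/5)/6 = 0.4667.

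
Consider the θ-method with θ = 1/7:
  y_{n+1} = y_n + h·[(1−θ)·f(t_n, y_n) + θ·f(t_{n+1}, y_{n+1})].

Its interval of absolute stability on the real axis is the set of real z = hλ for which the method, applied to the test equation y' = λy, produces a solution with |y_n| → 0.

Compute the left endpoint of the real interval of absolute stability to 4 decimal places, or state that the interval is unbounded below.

Test eqn y'=λy, z=hλ:
  y_{n+1} = y_n + z·[6/7·y_n + 1/7·y_{n+1}] ⇒ (1 − 1/7z)y_{n+1} = (1 + 6/7z)y_n
  ⇒ R(z) = (1 + 6/7z)/(1 − 1/7z).

Solve |R(x)|<1 on ℝ⁻.
x=-1.09: |R|=0.0569
R=−1: 1+6/7x = −1+1/7x ⇒ -5/7x=2 ⇒ x=2/(-5/7)=-2.8000
Confirm numerically:
  x=-2.683: |R|=0.93958 <1
  x=-1.775: |R|=0.41595 <1
  x=-1.525: |R|=0.25220 <1
  x=-3.353: |R|=1.26707 >1
  x=-3.286: |R|=1.23624 >1
  x=-3.261: |R|=1.22464 >1
Interval (-2.8000, 0).

z* = -2.8000.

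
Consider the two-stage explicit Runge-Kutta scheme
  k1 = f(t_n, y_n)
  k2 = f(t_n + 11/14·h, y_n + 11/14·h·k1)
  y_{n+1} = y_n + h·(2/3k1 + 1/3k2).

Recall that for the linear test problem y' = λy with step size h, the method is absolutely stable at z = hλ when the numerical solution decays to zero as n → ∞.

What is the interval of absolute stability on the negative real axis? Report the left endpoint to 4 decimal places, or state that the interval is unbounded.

z∈(-3.8182,0).

On y'=λy, z=hλ:
  k1=λy_n ⇒ h·k1=z·y_n;  k2=λ(1+11/14z)y_n ⇒ h·k2=z(1+11/14z)y_n
  y_{n+1}/y_n = 1 + 2/3z + 1/3z(1+11/14z) = 1 + z + 11/42z²
  Hence R(z) = 1 + z + 11/42z².

Solve |R(x)|<1 on ℝ⁻.
x=-0.39: |R|=0.6498
R=1: x+11/42x²=0 ⇒ x=−42/11=-3.8182; min R=1−1/(4·11/42)=0.0455>−1
Confirm numerically:
  x=-3.659: |R|=0.84745 <1
  x=-3.067: |R|=0.39660 <1
  x=-2.401: |R|=0.10883 <1
  x=-4.105: |R|=1.30836 >1
  x=-3.943: |R|=1.12890 >1
  x=-3.927: |R|=1.11192 >1
So |R|<1 on (-3.8182, 0).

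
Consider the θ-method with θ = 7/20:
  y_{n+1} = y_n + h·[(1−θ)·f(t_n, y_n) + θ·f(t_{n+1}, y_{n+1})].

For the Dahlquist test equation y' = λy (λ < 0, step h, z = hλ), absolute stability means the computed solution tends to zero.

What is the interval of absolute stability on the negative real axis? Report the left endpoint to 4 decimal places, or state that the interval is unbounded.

z∈(-6.6667,0).

Set f=λy, z=hλ:
  y_{n+1} = y_n + z·[13/20·y_n + 7/20·y_{n+1}] ⇒ (1 − 7/20z)y_{n+1} = (1 + 13/20z)y_n
  R(z) = (1 + 13/20z)/(1 − 7/20z).

Boundary: |R(x)|=1, x<0.
x=-1.67: |R|=0.0540
R=−1: 1+13/20x = −1+7/20x ⇒ -3/10x=2 ⇒ x=2/(-3/10)=-6.6667
Confirm numerically:
  x=-6.608: |R|=0.99469 <1
  x=-4.548: |R|=0.75477 <1
  x=-3.896: |R|=0.64833 <1
  x=-3.485: |R|=0.57000 <1
  x=-6.964: |R|=1.02595 >1
  x=-6.833: |R|=1.01471 >1
  x=-6.715: |R|=1.00433 >1
Interval (-6.6667, 0).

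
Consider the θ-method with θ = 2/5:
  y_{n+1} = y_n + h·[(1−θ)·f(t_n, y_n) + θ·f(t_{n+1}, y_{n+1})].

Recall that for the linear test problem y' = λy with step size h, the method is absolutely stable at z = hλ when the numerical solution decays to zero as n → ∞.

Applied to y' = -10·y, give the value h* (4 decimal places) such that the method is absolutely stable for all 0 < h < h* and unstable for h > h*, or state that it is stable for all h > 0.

With y'=λy (z=hλ):
  y_{n+1} = y_n + z·[3/5·y_n + 2/5·y_{n+1}] ⇒ (1 − 2/5z)y_{n+1} = (1 + 3/5z)y_n
  so R(z) = (1 + 3/5z)/(1 − 2/5z).

Boundary: |R(x)|=1, x<0.
x=-0.61: |R|=0.5096
R=−1: 1+3/5x = −1+2/5x ⇒ -1/5x=2 ⇒ x=2/(-1/5)=-10.0000
Confirm numerically:
  x=-8.872: |R|=0.95040 <1
  x=-5.615: |R|=0.72982 <1
  x=-4.659: |R|=0.62697 <1
  x=-4.495: |R|=0.60650 <1
  x=-10.319: |R|=1.01244 >1
  x=-10.058: |R|=1.00231 >1
Interval (-10.0000, 0).

(-10.0000,0); λ=-10 ⇒ h* = (10)/10 = 1.0000.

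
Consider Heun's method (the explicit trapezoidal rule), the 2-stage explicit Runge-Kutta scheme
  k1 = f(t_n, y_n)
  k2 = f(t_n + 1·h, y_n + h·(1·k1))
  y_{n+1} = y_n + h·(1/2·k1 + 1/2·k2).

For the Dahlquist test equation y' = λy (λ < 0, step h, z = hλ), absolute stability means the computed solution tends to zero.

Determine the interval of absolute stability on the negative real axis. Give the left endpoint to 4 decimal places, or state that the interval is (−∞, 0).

z∈(-2.0000,0).

Test eqn y'=λy, z=hλ:
  order 2, 2-stage ⇒ R(z)=1+z+z^2/2
  (e.g. R(-0.47)=0.64045, |R|=0.64045)

Need |R(x)|<1, x<0.
x=-0.47: |R|=0.6404
|R(-1.89)|=0.8960 |R(-0.95)|=0.5012 |R(-0.7)|=0.5450
Bisect:
  x_lo=-2.7232 |R|=1.9848  x_hi=-0.1131 |R|=0.8933
  mid=-1.41816 |R|=0.58743 →hi
  mid=-2.07069 |R|=1.07319 →lo
  mid=-1.74443 |R|=0.77708 →hi
  mid=-1.90756 |R|=0.91183 →hi
  mid=-1.98913 |R|=0.98919 →hi
  mid=-2.02991 |R|=1.03036 →lo
  mid=-2.00952 |R|=1.00956 →lo
  mid=-1.99932 |R|=0.99932 →hi
  mid=-2.00442 |R|=1.00443 →lo
  mid=-2.00187 |R|=1.00187 →lo
  ...
  [-2.00012,-1.99996] ⇒ x*=-2.0000
Interval (-2.0000, 0).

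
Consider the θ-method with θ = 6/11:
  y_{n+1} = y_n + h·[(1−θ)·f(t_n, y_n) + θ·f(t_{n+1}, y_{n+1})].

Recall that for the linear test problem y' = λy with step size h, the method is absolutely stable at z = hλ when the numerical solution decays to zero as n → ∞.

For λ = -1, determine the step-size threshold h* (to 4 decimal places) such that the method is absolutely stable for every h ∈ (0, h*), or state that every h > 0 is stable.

Test eqn y'=λy, z=hλ:
  y_{n+1} = y_n + z·[5/11·y_n + 6/11·y_{n+1}] ⇒ (1 − 6/11z)y_{n+1} = (1 + 5/11z)y_n
  ⇒ R(z) = (1 + 5/11z)/(1 − 6/11z).

Find x<0 with |R(x)|<1.
x=-0.63: |R|=0.5311
x=-2: |R|=0.0435
x=-10: |R|=0.5493
x=-100: |R|=0.8003
θ=6/11≥1/2 ⇒ |1+5/11x|<|1−6/11x| ∀x<0 ⇒ unbounded interval.

(−∞, 0) — no finite endpoint. Any h>0 works for λ=-1.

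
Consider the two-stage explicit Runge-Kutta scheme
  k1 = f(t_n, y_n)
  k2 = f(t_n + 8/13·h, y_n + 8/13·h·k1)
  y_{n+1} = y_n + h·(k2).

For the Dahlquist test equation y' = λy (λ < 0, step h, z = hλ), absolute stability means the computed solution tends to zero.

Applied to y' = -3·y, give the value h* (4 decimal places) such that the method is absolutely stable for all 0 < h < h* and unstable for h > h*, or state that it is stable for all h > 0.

Set f=λy, z=hλ:
  k1=λy_n ⇒ h·k1=z·y_n;  k2=λ(1+8/13z)y_n ⇒ h·k2=z(1+8/13z)y_n
  y_{n+1}/y_n = 1 + z(1+8/13z) = 1 + z + 8/13z²
  Hence R(z) = 1 + z + 8/13z².

Find x<0 with |R(x)|<1.
x=-0.66: |R|=0.6081
R=1: x+8/13x²=0 ⇒ x=−13/8=-1.6250; min R=1−1/(4·8/13)=0.5938>−1
Confirm numerically:
  x=-1.599: |R|=0.97442 <1
  x=-1.547: |R|=0.92574 <1
  x=-1.507: |R|=0.89057 <1
  x=-1.016: |R|=0.61923 <1
  x=-2.114: |R|=1.63615 >1
  x=-2.028: |R|=1.50294 >1
So |R|<1 on (-1.6250, 0).

(-1.6250,0); λ=-3 ⇒ h* = (13/8)/3 = 0.5417.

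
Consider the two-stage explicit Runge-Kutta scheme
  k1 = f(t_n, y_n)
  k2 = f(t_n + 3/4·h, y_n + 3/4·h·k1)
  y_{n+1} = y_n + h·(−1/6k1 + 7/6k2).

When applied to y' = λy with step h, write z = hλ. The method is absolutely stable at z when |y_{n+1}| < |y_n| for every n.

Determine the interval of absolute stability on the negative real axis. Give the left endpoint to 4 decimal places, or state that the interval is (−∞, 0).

Set f=λy, z=hλ:
  k1=λy_n ⇒ h·k1=z·y_n;  k2=λ(1+3/4z)y_n ⇒ h·k2=z(1+3/4z)y_n
  y_{n+1}/y_n = 1 − 1/6z + 7/6z(1+3/4z) = 1 + z + 7/8z²
  ⇒ R(z) = 1 + z + 7/8z².

Boundary: |R(x)|=1, x<0.
x=-1.23: |R|=1.0938
R=1: x+7/8x²=0 ⇒ x=−8/7=-1.1429; min R=1−1/(4·7/8)=0.7143>−1
Confirm numerically:
  x=-1.107: |R|=0.96527 <1
  x=-0.677: |R|=0.72404 <1
  x=-0.559: |R|=0.71442 <1
  x=-1.694: |R|=1.81693 >1
  x=-1.647: |R|=1.72653 >1
  x=-1.243: |R|=1.10892 >1
So |R|<1 on (-1.1429, 0).

z∈(-1.1429,0).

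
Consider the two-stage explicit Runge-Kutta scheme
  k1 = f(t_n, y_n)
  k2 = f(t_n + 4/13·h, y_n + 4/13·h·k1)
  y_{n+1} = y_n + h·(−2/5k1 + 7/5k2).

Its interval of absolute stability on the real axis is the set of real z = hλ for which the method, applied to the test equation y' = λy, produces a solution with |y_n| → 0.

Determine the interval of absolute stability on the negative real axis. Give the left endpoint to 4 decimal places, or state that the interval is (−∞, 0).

(-2.3214, 0).

On y'=λy, z=hλ:
  k1=λy_n ⇒ h·k1=z·y_n;  k2=λ(1+4/13z)y_n ⇒ h·k2=z(1+4/13z)y_n
  y_{n+1}/y_n = 1 − 2/5z + 7/5z(1+4/13z) = 1 + z + 28/65z²
  R(z) = 1 + z + 28/65z².

Find x<0 with |R(x)|<1.
x=-0.87: |R|=0.4560
R=1: x+28/65x²=0 ⇒ x=−65/28=-2.3214; min R=1−1/(4·28/65)=0.4196>−1
Confirm numerically:
  x=-1.918: |R|=0.66668 <1
  x=-1.632: |R|=0.51532 <1
  x=-1.567: |R|=0.49075 <1
  x=-2.837: |R|=1.63008 >1
  x=-2.478: |R|=1.16713 >1
  x=-2.461: |R|=1.14796 >1
Interval (-2.3214, 0).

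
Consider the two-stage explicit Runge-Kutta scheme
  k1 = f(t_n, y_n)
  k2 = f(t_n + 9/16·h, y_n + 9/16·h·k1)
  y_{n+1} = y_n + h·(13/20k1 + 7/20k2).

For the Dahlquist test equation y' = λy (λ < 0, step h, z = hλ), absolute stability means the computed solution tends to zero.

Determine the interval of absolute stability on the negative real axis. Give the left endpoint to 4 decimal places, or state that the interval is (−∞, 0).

With y'=λy (z=hλ):
  k1=λy_n ⇒ h·k1=z·y_n;  k2=λ(1+9/16z)y_n ⇒ h·k2=z(1+9/16z)y_n
  y_{n+1}/y_n = 1 + 13/20z + 7/20z(1+9/16z) = 1 + z + 63/320z²
  Hence R(z) = 1 + z + 63/320z².

Boundary: |R(x)|=1, x<0.
x=-0.43: |R|=0.6064
R=1: x+63/320x²=0 ⇒ x=−320/63=-5.0794; min R=1−1/(4·63/320)=-0.2698>−1
Confirm numerically:
  x=-3.964: |R|=0.12956 <1
  x=-2.356: |R|=0.26320 <1
  x=-2.247: |R|=0.25298 <1
  x=-5.489: |R|=1.44267 >1
  x=-5.457: |R|=1.40571 >1
Stable set (-5.0794, 0).

z∈(-5.0794,0).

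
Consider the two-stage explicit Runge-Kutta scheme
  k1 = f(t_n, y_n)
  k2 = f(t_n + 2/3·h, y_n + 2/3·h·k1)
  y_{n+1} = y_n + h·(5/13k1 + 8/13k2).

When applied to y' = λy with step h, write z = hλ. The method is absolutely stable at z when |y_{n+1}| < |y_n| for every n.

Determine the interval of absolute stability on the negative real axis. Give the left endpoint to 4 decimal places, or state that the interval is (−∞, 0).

With y'=λy (z=hλ):
  k1=λy_n ⇒ h·k1=z·y_n;  k2=λ(1+2/3z)y_n ⇒ h·k2=z(1+2/3z)y_n
  y_{n+1}/y_n = 1 + 5/13z + 8/13z(1+2/3z) = 1 + z + 16/39z²
  so R(z) = 1 + z + 16/39z².

Need |R(x)|<1, x<0.
x=-1.73: |R|=0.4979
R=1: x+16/39x²=0 ⇒ x=−39/16=-2.4375; min R=1−1/(4·16/39)=0.3906>−1
Confirm numerically:
  x=-2.043: |R|=0.66935 <1
  x=-1.930: |R|=0.59816 <1
  x=-1.920: |R|=0.59237 <1
  x=-1.152: |R|=0.39245 <1
  x=-2.707: |R|=1.29930 >1
  x=-2.638: |R|=1.21699 >1
  x=-2.474: |R|=1.03705 >1
Interval (-2.4375, 0).

(-2.4375, 0).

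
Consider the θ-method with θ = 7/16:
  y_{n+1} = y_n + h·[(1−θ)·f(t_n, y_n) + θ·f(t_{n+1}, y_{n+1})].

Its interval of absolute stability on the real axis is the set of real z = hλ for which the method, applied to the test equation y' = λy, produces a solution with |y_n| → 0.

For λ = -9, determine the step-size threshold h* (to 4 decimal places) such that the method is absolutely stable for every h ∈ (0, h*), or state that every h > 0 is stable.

Test eqn y'=λy, z=hλ:
  y_{n+1} = y_n + z·[9/16·y_n + 7/16·y_{n+1}] ⇒ (1 − 7/16z)y_{n+1} = (1 + 9/16z)y_n
  Hence R(z) = (1 + 9/16z)/(1 − 7/16z).

Boundary: |R(x)|=1, x<0.
x=-0.31: |R|=0.7270
R=−1: 1+9/16x = −1+7/16x ⇒ -1/8x=2 ⇒ x=2/(-1/8)=-16.0000
Confirm numerically:
  x=-13.978: |R|=0.96448 <1
  x=-11.465: |R|=0.90577 <1
  x=-10.218: |R|=0.86788 <1
  x=-9.528: |R|=0.84347 <1
  x=-16.508: |R|=1.00772 >1
  x=-16.253: |R|=1.00390 >1
  x=-16.035: |R|=1.00055 >1
Stable set (-16.0000, 0).

(-16.0000,0); λ=-9 ⇒ h* = (16)/9 = 1.7778.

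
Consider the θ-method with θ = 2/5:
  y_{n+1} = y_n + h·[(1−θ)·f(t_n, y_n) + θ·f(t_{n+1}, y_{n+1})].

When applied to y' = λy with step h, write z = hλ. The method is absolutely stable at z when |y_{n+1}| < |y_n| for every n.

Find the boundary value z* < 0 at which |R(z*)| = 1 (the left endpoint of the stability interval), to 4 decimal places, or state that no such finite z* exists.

left endpoint -10.0000.

Set f=λy, z=hλ:
  y_{n+1} = y_n + z·[3/5·y_n + 2/5·y_{n+1}] ⇒ (1 − 2/5z)y_{n+1} = (1 + 3/5z)y_n
  Hence R(z) = (1 + 3/5z)/(1 − 2/5z).

Boundary: |R(x)|=1, x<0.
x=-0.97: |R|=0.3012
R=−1: 1+3/5x = −1+2/5x ⇒ -1/5x=2 ⇒ x=2/(-1/5)=-10.0000
Confirm numerically:
  x=-7.839: |R|=0.89549 <1
  x=-5.834: |R|=0.75006 <1
  x=-5.204: |R|=0.68873 <1
  x=-10.506: |R|=1.01945 >1
  x=-10.189: |R|=1.00745 >1
So |R|<1 on (-10.0000, 0).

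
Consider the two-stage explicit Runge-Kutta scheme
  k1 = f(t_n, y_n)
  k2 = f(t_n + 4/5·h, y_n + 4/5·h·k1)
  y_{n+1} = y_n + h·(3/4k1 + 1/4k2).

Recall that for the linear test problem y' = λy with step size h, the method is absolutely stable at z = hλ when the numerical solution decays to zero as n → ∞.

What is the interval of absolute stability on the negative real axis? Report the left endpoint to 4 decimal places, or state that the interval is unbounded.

(-5.0000, 0).

With y'=λy (z=hλ):
  k1=λy_n ⇒ h·k1=z·y_n;  k2=λ(1+4/5z)y_n ⇒ h·k2=z(1+4/5z)y_n
  y_{n+1}/y_n = 1 + 3/4z + 1/4z(1+4/5z) = 1 + z + 1/5z²
  R(z) = 1 + z + 1/5z².

Solve |R(x)|<1 on ℝ⁻.
x=-1.4: |R|=0.0080
R=1: x+1/5x²=0 ⇒ x=−5=-5.0000; min R=1−1/(4·1/5)=-0.2500>−1
Confirm numerically:
  x=-3.869: |R|=0.12483 <1
  x=-3.363: |R|=0.10105 <1
  x=-2.111: |R|=0.21974 <1
  x=-5.487: |R|=1.53443 >1
  x=-5.372: |R|=1.39968 >1
  x=-5.121: |R|=1.12393 >1
So |R|<1 on (-5.0000, 0).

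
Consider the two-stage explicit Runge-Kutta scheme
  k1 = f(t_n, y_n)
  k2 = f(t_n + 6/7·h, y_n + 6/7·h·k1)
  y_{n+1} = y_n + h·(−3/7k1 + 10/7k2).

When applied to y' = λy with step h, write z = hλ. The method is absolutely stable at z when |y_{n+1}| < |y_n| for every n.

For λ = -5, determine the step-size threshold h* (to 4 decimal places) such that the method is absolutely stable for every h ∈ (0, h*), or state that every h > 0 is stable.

(-0.8167,0); λ=-5 ⇒ h* = (49/60)/5 = 0.1633.

Set f=λy, z=hλ:
  k1=λy_n ⇒ h·k1=z·y_n;  k2=λ(1+6/7z)y_n ⇒ h·k2=z(1+6/7z)y_n
  y_{n+1}/y_n = 1 − 3/7z + 10/7z(1+6/7z) = 1 + z + 60/49z²
  ⇒ R(z) = 1 + z + 60/49z².

Find x<0 with |R(x)|<1.
x=-1.03: |R|=1.2691
R=1: x+60/49x²=0 ⇒ x=−49/60=-0.8167; min R=1−1/(4·60/49)=0.7958>−1
Confirm numerically:
  x=-0.560: |R|=0.82400 <1
  x=-0.467: |R|=0.80005 <1
  x=-0.355: |R|=0.79932 <1
  x=-1.107: |R|=1.39355 >1
  x=-1.035: |R|=1.27670 >1
So |R|<1 on (-0.8167, 0).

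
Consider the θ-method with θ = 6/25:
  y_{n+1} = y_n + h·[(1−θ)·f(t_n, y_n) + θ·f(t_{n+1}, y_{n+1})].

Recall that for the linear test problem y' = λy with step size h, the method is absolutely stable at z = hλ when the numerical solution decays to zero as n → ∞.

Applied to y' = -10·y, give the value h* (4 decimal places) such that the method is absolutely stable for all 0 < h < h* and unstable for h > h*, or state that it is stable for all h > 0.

(-3.8462,0); λ=-10 ⇒ h* = (50/13)/10 = 0.3846.

On y'=λy, z=hλ:
  y_{n+1} = y_n + z·[19/25·y_n + 6/25·y_{n+1}] ⇒ (1 − 6/25z)y_{n+1} = (1 + 19/25z)y_n
  ⇒ R(z) = (1 + 19/25z)/(1 − 6/25z).

Solve |R(x)|<1 on ℝ⁻.
x=-1.75: |R|=0.2324
R=−1: 1+19/25x = −1+6/25x ⇒ -13/25x=2 ⇒ x=2/(-13/25)=-3.8462
Confirm numerically:
  x=-2.316: |R|=0.48858 <1
  x=-1.830: |R|=0.27154 <1
  x=-1.576: |R|=0.14349 <1
  x=-4.116: |R|=1.07059 >1
  x=-3.995: |R|=1.03951 >1
Interval (-3.8462, 0).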